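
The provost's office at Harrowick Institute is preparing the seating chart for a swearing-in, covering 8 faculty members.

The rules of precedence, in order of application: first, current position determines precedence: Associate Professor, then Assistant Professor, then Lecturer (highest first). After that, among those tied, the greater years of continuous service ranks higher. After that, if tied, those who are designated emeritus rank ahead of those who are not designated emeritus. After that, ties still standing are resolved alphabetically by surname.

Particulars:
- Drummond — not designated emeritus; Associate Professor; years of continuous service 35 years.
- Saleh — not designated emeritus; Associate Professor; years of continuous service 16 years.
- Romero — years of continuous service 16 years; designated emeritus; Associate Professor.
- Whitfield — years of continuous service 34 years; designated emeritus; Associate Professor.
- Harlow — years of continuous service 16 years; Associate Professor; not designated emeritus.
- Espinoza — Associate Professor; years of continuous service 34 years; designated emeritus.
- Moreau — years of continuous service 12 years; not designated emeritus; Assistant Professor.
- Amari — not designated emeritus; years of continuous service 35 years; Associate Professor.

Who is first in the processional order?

Amari

By current position: Amari, Drummond, Espinoza, Whitfield, Romero, Harlow and Saleh (Associate Professor); then Moreau (Assistant Professor).
Among Amari, Drummond, Espinoza, Whitfield, Romero, Harlow and Saleh, by years of continuous service (higher first): Amari and Drummond (35 years) before Espinoza and Whitfield (34 years) before Romero, Harlow and Saleh (16 years).
Amari and Drummond are each not designated emeritus, so the next rule applies.
Among Amari and Drummond, alphabetically by surname: Amari before Drummond.
Espinoza and Whitfield are each designated emeritus, so the next rule applies.
Among Espinoza and Whitfield, alphabetically by surname: Espinoza before Whitfield.
Among Romero, Harlow and Saleh, designated emeritus before not designated emeritus: Romero (designated emeritus) before Harlow and Saleh (not designated emeritus).
Among Harlow and Saleh, alphabetically by surname: Harlow before Saleh.
Order: Amari, Drummond, Espinoza, Whitfield, Romero, Harlow, Saleh, Moreau.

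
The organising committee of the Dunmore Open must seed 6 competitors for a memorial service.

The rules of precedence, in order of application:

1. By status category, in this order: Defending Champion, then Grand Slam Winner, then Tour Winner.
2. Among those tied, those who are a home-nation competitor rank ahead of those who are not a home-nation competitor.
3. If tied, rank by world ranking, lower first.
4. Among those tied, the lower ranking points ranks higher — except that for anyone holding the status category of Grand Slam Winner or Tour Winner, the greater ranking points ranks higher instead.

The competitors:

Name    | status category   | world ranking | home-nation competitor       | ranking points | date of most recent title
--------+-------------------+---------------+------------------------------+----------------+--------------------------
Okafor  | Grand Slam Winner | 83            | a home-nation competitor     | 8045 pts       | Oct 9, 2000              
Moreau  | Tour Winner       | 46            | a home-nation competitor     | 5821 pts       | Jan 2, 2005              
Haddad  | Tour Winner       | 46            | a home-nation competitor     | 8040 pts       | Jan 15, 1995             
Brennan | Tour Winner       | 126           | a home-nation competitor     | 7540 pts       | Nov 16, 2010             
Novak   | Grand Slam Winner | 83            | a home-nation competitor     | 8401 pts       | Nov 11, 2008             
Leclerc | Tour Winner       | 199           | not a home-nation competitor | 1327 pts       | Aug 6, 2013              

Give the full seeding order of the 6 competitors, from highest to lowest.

By status category: Novak and Okafor (Grand Slam Winner); then Haddad, Moreau, Brennan and Leclerc (Tour Winner).
Novak and Okafor are each a home-nation competitor, so the next rule applies.
Novak and Okafor both have world ranking 83, so the next rule applies.
Among Novak and Okafor, by ranking points (higher first) (reversed rule for this group): Novak (8401 pts) before Okafor (8045 pts).
Among Haddad, Moreau, Brennan and Leclerc, a home-nation competitor before not a home-nation competitor: Haddad, Moreau and Brennan (a home-nation competitor) before Leclerc (not a home-nation competitor).
Among Haddad, Moreau and Brennan, by world ranking (lower first): Haddad and Moreau (46) before Brennan (126).
Among Haddad and Moreau, by ranking points (higher first) (reversed rule for this group): Haddad (8040 pts) before Moreau (5821 pts).
Full order: Novak, Okafor, Haddad, Moreau, Brennan, Leclerc.

Novak, Okafor, Haddad, Moreau, Brennan, Leclerc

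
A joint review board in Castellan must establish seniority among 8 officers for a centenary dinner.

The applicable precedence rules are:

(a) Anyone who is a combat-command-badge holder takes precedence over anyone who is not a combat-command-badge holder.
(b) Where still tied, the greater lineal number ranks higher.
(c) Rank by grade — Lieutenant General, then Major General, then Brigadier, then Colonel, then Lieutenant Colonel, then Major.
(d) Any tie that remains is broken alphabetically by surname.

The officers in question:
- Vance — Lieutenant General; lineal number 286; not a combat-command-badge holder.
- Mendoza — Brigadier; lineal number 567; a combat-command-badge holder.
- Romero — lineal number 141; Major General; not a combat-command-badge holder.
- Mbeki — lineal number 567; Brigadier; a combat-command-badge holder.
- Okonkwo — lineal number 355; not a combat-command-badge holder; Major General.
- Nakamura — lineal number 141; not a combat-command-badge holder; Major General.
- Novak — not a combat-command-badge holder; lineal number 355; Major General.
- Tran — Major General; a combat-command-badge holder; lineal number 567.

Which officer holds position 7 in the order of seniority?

By the first rule: Tran, Mbeki and Mendoza (each a combat-command-badge holder); then Novak, Okonkwo, Vance, Nakamura and Romero (each not a combat-command-badge holder).
Tran, Mbeki and Mendoza all have lineal number 567, so the next rule applies.
Among Tran, Mbeki and Mendoza, by grade: Tran (Major General) before Mbeki and Mendoza (Brigadier).
Among Mbeki and Mendoza, alphabetically by surname: Mbeki before Mendoza.
Among Novak, Okonkwo, Vance, Nakamura and Romero, by lineal number (higher first): Novak and Okonkwo (355) before Vance (286) before Nakamura and Romero (141).
Novak and Okonkwo are each Major General, so the next rule applies.
Among Novak and Okonkwo, alphabetically by surname: Novak before Okonkwo.
Nakamura and Romero are each Major General, so the next rule applies.
Among Nakamura and Romero, alphabetically by surname: Nakamura before Romero.
Order: Tran, Mbeki, Mendoza, Novak, Okonkwo, Vance, Nakamura, Romero.

Nakamura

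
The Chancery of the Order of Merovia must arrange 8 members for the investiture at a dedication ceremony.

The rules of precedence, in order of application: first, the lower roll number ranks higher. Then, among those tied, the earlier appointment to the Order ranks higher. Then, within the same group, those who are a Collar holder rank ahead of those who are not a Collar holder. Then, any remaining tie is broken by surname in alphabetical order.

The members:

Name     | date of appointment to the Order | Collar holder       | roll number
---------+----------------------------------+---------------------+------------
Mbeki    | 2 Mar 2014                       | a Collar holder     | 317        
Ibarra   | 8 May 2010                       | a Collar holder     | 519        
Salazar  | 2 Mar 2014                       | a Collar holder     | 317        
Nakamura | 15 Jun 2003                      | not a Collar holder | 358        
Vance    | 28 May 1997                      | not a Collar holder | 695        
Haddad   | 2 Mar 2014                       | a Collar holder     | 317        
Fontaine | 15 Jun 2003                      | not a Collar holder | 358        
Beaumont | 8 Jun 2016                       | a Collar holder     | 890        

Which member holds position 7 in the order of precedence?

Vance

By roll number (lower first): Haddad, Mbeki and Salazar (each 317); then Fontaine and Nakamura (both 358); then Ibarra (519); then Vance (695); then Beaumont (890).
Haddad, Mbeki and Salazar all have date of appointment to the Order 2 Mar 2014, so the next rule applies.
Haddad, Mbeki and Salazar are each a Collar holder, so the next rule applies.
Among Haddad, Mbeki and Salazar, alphabetically by surname: Haddad before Mbeki before Salazar.
Fontaine and Nakamura both have date of appointment to the Order 15 Jun 2003, so the next rule applies.
Fontaine and Nakamura are each not a Collar holder, so the next rule applies.
Among Fontaine and Nakamura, alphabetically by surname: Fontaine before Nakamura.
Order: Haddad, Mbeki, Salazar, Fontaine, Nakamura, Ibarra, Vance, Beaumont.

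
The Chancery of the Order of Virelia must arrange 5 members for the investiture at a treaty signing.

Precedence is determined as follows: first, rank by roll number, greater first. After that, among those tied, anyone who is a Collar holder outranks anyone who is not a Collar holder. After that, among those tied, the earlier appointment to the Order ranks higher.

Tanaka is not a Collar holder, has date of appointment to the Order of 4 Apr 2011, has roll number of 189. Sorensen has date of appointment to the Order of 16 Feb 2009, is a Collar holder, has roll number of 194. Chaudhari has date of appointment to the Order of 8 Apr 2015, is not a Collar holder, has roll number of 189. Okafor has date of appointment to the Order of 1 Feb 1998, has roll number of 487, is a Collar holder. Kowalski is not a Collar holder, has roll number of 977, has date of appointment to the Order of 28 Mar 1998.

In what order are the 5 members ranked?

By roll number (higher first): Kowalski (977); then Okafor (487); then Sorensen (194); then Tanaka and Chaudhari (both 189).
Tanaka and Chaudhari are each not a Collar holder, so the next rule applies.
Among Tanaka and Chaudhari, by date of appointment to the Order (earlier first): Tanaka (4 Apr 2011) before Chaudhari (8 Apr 2015).
Full order: Kowalski, Okafor, Sorensen, Tanaka, Chaudhari.

Kowalski, Okafor, Sorensen, Tanaka, Chaudhari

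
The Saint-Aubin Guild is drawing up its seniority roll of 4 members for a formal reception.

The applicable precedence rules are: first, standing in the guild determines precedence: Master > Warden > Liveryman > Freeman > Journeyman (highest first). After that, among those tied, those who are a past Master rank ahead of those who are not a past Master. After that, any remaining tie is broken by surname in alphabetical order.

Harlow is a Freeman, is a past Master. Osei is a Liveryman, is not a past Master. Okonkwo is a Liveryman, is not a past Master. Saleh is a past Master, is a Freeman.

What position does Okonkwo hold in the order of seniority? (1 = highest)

1

By standing in the guild: Okonkwo and Osei (Liveryman); then Harlow and Saleh (Freeman).
Okonkwo and Osei are each not a past Master, so the next rule applies.
Among Okonkwo and Osei, alphabetically by surname: Okonkwo before Osei.
Harlow and Saleh are each a past Master, so the next rule applies.
Among Harlow and Saleh, alphabetically by surname: Harlow before Saleh.
Order: Okonkwo, Osei, Harlow, Saleh. So position 1.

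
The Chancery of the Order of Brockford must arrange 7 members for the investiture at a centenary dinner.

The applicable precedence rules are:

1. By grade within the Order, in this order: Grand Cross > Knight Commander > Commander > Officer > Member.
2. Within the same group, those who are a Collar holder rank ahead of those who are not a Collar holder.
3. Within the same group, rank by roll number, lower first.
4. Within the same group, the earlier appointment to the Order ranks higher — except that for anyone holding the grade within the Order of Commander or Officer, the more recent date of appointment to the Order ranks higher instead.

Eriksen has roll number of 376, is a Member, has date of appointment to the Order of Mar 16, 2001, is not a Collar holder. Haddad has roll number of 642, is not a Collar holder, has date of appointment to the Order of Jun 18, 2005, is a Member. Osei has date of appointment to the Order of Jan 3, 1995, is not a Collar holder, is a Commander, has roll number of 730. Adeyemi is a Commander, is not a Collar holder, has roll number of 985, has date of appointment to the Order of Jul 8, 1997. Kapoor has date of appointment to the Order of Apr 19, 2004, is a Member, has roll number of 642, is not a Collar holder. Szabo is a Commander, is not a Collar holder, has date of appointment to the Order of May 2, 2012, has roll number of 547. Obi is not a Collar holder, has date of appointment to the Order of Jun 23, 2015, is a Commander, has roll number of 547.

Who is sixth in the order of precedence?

Kapoor

By grade within the Order: Obi, Szabo, Osei and Adeyemi (Commander); then Eriksen, Kapoor and Haddad (Member).
Obi, Szabo, Osei and Adeyemi are each not a Collar holder, so the next rule applies.
Among Obi, Szabo, Osei and Adeyemi, by roll number (lower first): Obi and Szabo (547) before Osei (730) before Adeyemi (985).
Among Obi and Szabo, by date of appointment to the Order (later first) (reversed rule for this group): Obi (Jun 23, 2015) before Szabo (May 2, 2012).
Eriksen, Kapoor and Haddad are each not a Collar holder, so the next rule applies.
Among Eriksen, Kapoor and Haddad, by roll number (lower first): Eriksen (376) before Kapoor and Haddad (642).
Among Kapoor and Haddad, by date of appointment to the Order (earlier first): Kapoor (Apr 19, 2004) before Haddad (Jun 18, 2005).
Order: Obi, Szabo, Osei, Adeyemi, Eriksen, Kapoor, Haddad.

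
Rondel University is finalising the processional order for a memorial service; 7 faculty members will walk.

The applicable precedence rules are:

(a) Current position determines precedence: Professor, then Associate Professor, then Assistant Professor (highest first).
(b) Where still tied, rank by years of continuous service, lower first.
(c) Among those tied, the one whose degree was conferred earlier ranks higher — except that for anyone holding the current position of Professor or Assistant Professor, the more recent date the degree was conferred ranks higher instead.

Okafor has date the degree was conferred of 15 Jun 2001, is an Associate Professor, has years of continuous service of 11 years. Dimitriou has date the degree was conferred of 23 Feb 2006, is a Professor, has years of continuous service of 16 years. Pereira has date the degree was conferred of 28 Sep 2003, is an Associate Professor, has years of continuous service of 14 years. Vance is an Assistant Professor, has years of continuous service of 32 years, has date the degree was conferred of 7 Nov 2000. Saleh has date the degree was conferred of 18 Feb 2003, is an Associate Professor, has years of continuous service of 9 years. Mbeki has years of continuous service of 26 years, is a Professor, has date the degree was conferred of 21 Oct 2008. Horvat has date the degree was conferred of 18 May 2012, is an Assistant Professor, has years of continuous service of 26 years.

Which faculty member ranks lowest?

By current position: Dimitriou and Mbeki (Professor); then Saleh, Okafor and Pereira (Associate Professor); then Horvat and Vance (Assistant Professor).
Among Dimitriou and Mbeki, by years of continuous service (lower first): Dimitriou (16 years) before Mbeki (26 years).
Among Saleh, Okafor and Pereira, by years of continuous service (lower first): Saleh (9 years) before Okafor (11 years) before Pereira (14 years).
Among Horvat and Vance, by years of continuous service (lower first): Horvat (26 years) before Vance (32 years).
Order: Dimitriou, Mbeki, Saleh, Okafor, Pereira, Horvat, Vance.

Vance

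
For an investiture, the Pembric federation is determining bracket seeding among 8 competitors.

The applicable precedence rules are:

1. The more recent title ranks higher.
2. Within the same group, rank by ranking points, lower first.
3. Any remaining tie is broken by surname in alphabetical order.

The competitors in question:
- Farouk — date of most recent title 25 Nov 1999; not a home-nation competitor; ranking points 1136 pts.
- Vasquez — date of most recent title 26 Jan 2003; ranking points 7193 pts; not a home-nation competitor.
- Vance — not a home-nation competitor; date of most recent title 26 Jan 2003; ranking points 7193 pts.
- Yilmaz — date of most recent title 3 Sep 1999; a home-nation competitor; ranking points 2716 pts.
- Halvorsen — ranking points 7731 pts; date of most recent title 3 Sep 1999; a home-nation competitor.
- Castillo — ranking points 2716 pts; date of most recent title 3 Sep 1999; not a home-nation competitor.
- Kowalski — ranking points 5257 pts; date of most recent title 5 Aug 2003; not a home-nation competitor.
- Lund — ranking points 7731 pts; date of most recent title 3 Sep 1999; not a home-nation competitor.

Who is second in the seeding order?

By date of most recent title (later first): Kowalski (5 Aug 2003); then Vance and Vasquez (both 26 Jan 2003); then Farouk (25 Nov 1999); then Castillo, Yilmaz, Halvorsen and Lund (each 3 Sep 1999).
Vance and Vasquez both have ranking points 7193 pts, so the next rule applies.
Among Vance and Vasquez, alphabetically by surname: Vance before Vasquez.
Among Castillo, Yilmaz, Halvorsen and Lund, by ranking points (lower first): Castillo and Yilmaz (2716 pts) before Halvorsen and Lund (7731 pts).
Among Castillo and Yilmaz, alphabetically by surname: Castillo before Yilmaz.
Among Halvorsen and Lund, alphabetically by surname: Halvorsen before Lund.
Order: Kowalski, Vance, Vasquez, Farouk, Castillo, Yilmaz, Halvorsen, Lund.

Vance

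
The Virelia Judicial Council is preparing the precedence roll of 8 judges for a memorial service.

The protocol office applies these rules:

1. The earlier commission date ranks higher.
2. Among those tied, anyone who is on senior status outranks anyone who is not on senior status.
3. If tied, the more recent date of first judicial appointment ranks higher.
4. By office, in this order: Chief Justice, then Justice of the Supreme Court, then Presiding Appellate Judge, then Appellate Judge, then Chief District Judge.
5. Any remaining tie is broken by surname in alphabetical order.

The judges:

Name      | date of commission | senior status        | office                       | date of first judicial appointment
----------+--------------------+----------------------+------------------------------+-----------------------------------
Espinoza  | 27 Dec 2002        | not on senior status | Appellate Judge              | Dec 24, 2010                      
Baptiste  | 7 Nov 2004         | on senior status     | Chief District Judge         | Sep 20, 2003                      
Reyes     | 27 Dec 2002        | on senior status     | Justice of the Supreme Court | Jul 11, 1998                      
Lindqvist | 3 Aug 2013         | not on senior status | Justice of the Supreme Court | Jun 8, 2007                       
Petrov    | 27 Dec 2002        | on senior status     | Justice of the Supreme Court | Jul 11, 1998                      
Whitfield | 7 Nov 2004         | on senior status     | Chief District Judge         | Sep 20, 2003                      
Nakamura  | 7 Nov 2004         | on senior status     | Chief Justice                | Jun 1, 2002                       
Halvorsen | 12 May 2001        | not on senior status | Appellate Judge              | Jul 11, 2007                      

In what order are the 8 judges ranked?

By date of commission (earlier first): Halvorsen (12 May 2001); then Petrov, Reyes and Espinoza (each 27 Dec 2002); then Baptiste, Whitfield and Nakamura (each 7 Nov 2004); then Lindqvist (3 Aug 2013).
Among Petrov, Reyes and Espinoza, on senior status before not on senior status: Petrov and Reyes (on senior status) before Espinoza (not on senior status).
Petrov and Reyes both have date of first judicial appointment Jul 11, 1998, so the next rule applies.
Petrov and Reyes are each Justice of the Supreme Court, so the next rule applies.
Among Petrov and Reyes, alphabetically by surname: Petrov before Reyes.
Baptiste, Whitfield and Nakamura are each on senior status, so the next rule applies.
Among Baptiste, Whitfield and Nakamura, by date of first judicial appointment (later first): Baptiste and Whitfield (Sep 20, 2003) before Nakamura (Jun 1, 2002).
Baptiste and Whitfield are each Chief District Judge, so the next rule applies.
Among Baptiste and Whitfield, alphabetically by surname: Baptiste before Whitfield.
Full order: Halvorsen, Petrov, Reyes, Espinoza, Baptiste, Whitfield, Nakamura, Lindqvist.

Halvorsen, Petrov, Reyes, Espinoza, Baptiste, Whitfield, Nakamura, Lindqvist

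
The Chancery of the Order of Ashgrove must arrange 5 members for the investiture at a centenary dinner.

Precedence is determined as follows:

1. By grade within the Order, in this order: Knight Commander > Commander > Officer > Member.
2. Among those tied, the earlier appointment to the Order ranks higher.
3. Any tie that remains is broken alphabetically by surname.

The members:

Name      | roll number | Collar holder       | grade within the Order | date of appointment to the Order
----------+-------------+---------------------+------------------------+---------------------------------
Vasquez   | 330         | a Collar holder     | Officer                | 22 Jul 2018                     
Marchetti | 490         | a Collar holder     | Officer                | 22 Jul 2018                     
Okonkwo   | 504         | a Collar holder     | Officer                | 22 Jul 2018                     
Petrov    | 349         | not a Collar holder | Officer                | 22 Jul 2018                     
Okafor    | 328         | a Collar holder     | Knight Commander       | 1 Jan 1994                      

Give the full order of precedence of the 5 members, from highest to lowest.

By grade within the Order: Okafor (Knight Commander); then Marchetti, Okonkwo, Petrov and Vasquez (Officer).
Marchetti, Okonkwo, Petrov and Vasquez all have date of appointment to the Order 22 Jul 2018, so the next rule applies.
Among Marchetti, Okonkwo, Petrov and Vasquez, alphabetically by surname: Marchetti before Okonkwo before Petrov before Vasquez.
Full order: Okafor, Marchetti, Okonkwo, Petrov, Vasquez.

Okafor, Marchetti, Okonkwo, Petrov, Vasquez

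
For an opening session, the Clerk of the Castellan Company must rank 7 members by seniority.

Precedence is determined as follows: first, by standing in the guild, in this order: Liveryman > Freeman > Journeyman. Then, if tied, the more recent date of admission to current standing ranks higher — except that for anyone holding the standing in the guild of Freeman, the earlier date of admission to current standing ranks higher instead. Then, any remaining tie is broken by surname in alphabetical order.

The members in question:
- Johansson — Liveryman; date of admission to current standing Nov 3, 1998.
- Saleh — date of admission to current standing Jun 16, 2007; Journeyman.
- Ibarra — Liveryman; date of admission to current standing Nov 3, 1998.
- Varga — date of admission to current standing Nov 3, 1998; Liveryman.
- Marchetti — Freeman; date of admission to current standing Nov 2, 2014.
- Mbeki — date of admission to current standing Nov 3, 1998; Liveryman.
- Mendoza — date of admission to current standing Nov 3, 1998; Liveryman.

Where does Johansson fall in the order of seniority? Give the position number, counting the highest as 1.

By standing in the guild: Ibarra, Johansson, Mbeki, Mendoza and Varga (Liveryman); then Marchetti (Freeman); then Saleh (Journeyman).
Ibarra, Johansson, Mbeki, Mendoza and Varga all have date of admission to current standing Nov 3, 1998, so the next rule applies.
Among Ibarra, Johansson, Mbeki, Mendoza and Varga, alphabetically by surname: Ibarra before Johansson before Mbeki before Mendoza before Varga.
Order: Ibarra, Johansson, Mbeki, Mendoza, Varga, Marchetti, Saleh. So position 2.

2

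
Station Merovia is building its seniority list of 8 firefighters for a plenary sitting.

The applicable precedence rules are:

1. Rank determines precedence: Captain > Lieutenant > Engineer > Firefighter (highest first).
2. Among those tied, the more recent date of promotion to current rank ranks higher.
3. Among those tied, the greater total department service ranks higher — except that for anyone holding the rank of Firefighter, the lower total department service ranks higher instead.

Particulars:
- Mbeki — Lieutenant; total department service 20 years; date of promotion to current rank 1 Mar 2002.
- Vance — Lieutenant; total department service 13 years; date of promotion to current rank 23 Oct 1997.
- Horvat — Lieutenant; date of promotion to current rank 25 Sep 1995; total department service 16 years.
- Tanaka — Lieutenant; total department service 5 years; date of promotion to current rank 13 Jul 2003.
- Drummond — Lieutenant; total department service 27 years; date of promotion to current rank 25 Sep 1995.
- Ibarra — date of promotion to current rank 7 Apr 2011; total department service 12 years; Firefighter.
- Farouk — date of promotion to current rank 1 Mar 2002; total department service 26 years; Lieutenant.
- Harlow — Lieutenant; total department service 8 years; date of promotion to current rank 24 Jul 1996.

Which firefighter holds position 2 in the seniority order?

By rank: Tanaka, Farouk, Mbeki, Vance, Harlow, Drummond and Horvat (Lieutenant); then Ibarra (Firefighter).
Among Tanaka, Farouk, Mbeki, Vance, Harlow, Drummond and Horvat, by date of promotion to current rank (later first): Tanaka (13 Jul 2003) before Farouk and Mbeki (1 Mar 2002) before Vance (23 Oct 1997) before Harlow (24 Jul 1996) before Drummond and Horvat (25 Sep 1995).
Among Farouk and Mbeki, by total department service (higher first): Farouk (26 years) before Mbeki (20 years).
Among Drummond and Horvat, by total department service (higher first): Drummond (27 years) before Horvat (16 years).
Order: Tanaka, Farouk, Mbeki, Vance, Harlow, Drummond, Horvat, Ibarra.

Farouk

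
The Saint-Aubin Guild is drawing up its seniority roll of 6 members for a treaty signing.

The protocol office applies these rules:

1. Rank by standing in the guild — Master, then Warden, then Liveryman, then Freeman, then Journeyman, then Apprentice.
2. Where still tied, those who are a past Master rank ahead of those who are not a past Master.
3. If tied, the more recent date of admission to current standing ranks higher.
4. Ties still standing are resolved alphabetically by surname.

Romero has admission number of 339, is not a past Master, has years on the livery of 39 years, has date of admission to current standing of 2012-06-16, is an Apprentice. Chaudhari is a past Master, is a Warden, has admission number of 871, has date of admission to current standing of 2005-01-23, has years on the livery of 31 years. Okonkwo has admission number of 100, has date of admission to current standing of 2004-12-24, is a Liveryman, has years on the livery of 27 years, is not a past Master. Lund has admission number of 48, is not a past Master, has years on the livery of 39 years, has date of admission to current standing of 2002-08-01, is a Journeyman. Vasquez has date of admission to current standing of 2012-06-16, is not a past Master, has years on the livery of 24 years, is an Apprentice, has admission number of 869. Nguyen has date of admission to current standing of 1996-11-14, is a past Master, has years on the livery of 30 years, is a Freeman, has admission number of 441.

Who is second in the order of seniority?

By standing in the guild: Chaudhari (Warden); then Okonkwo (Liveryman); then Nguyen (Freeman); then Lund (Journeyman); then Romero and Vasquez (Apprentice).
Romero and Vasquez are each not a past Master, so the next rule applies.
Romero and Vasquez both have date of admission to current standing 2012-06-16, so the next rule applies.
Among Romero and Vasquez, alphabetically by surname: Romero before Vasquez.
Order: Chaudhari, Okonkwo, Nguyen, Lund, Romero, Vasquez.

Okonkwo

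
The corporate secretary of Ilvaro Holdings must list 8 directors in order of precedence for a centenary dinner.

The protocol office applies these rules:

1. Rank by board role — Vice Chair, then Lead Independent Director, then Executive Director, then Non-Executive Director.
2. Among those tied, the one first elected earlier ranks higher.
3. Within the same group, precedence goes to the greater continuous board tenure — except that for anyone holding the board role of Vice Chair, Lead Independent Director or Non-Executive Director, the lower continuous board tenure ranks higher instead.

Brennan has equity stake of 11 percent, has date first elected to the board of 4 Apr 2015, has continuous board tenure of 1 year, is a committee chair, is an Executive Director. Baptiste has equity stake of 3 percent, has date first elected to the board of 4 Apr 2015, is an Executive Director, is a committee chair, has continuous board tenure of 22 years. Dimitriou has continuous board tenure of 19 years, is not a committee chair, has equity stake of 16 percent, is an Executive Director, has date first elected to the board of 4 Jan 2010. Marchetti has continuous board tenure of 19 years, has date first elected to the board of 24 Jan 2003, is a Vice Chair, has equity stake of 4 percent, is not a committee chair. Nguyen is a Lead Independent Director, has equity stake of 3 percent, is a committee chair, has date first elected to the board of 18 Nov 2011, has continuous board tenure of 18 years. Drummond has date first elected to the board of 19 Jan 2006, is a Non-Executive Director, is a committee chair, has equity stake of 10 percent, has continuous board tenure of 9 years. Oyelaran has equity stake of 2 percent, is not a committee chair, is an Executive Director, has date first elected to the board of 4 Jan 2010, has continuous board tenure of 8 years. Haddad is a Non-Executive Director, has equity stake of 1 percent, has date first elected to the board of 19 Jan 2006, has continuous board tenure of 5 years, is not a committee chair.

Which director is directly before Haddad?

Brennan

By board role: Marchetti (Vice Chair); then Nguyen (Lead Independent Director); then Dimitriou, Oyelaran, Baptiste and Brennan (Executive Director); then Haddad and Drummond (Non-Executive Director).
Among Dimitriou, Oyelaran, Baptiste and Brennan, by date first elected to the board (earlier first): Dimitriou and Oyelaran (4 Jan 2010) before Baptiste and Brennan (4 Apr 2015).
Among Dimitriou and Oyelaran, by continuous board tenure (higher first): Dimitriou (19 years) before Oyelaran (8 years).
Among Baptiste and Brennan, by continuous board tenure (higher first): Baptiste (22 years) before Brennan (1 year).
Haddad and Drummond both have date first elected to the board 19 Jan 2006, so the next rule applies.
Among Haddad and Drummond, by continuous board tenure (lower first) (reversed rule for this group): Haddad (5 years) before Drummond (9 years).
Order: Marchetti, Nguyen, Dimitriou, Oyelaran, Baptiste, Brennan, Haddad, Drummond.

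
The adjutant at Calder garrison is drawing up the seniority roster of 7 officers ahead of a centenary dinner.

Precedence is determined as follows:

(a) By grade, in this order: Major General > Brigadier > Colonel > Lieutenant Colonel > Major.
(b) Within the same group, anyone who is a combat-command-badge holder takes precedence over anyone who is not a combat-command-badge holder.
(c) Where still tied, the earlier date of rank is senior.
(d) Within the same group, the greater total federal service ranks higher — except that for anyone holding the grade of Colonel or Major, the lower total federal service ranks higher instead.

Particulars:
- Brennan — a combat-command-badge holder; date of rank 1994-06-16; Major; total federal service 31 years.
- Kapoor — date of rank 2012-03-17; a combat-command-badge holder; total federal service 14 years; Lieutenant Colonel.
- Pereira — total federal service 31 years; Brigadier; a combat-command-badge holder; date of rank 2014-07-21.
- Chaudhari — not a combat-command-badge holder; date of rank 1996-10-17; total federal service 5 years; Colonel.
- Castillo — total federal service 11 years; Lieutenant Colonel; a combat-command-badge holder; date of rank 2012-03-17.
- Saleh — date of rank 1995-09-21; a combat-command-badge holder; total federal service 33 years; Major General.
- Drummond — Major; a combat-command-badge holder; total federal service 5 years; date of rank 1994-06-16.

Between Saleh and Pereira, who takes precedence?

Saleh

By grade: Saleh (Major General); then Pereira (Brigadier); then Chaudhari (Colonel); then Kapoor and Castillo (Lieutenant Colonel); then Drummond and Brennan (Major).
Kapoor and Castillo are each a combat-command-badge holder, so the next rule applies.
Kapoor and Castillo both have date of rank 2012-03-17, so the next rule applies.
Among Kapoor and Castillo, by total federal service (higher first): Kapoor (14 years) before Castillo (11 years).
Drummond and Brennan are each a combat-command-badge holder, so the next rule applies.
Drummond and Brennan both have date of rank 1994-06-16, so the next rule applies.
Among Drummond and Brennan, by total federal service (lower first) (reversed rule for this group): Drummond (5 years) before Brennan (31 years).
So Saleh takes precedence.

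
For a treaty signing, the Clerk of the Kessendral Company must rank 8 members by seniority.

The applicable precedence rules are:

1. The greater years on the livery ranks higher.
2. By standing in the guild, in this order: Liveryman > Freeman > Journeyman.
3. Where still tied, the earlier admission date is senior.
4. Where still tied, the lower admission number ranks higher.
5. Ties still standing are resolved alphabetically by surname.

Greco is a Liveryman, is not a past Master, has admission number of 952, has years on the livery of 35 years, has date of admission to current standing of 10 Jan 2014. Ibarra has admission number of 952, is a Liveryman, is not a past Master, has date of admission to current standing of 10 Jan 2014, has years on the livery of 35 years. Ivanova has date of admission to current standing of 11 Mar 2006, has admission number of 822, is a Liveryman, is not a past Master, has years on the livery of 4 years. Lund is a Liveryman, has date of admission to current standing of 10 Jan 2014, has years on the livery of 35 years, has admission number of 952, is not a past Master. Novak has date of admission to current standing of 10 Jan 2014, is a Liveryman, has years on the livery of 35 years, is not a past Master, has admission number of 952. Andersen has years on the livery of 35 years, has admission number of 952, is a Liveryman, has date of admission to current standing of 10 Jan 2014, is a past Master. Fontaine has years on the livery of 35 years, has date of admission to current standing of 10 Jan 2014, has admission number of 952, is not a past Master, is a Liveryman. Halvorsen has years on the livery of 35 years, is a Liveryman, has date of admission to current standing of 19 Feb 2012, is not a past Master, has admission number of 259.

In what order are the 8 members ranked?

By years on the livery (higher first): Halvorsen, Andersen, Fontaine, Greco, Ibarra, Lund and Novak (each 35 years); then Ivanova (4 years).
Halvorsen, Andersen, Fontaine, Greco, Ibarra, Lund and Novak are each Liveryman, so the next rule applies.
Among Halvorsen, Andersen, Fontaine, Greco, Ibarra, Lund and Novak, by date of admission to current standing (earlier first): Halvorsen (19 Feb 2012) before Andersen, Fontaine, Greco, Ibarra, Lund and Novak (10 Jan 2014).
Andersen, Fontaine, Greco, Ibarra, Lund and Novak all have admission number 952, so the next rule applies.
Among Andersen, Fontaine, Greco, Ibarra, Lund and Novak, alphabetically by surname: Andersen before Fontaine before Greco before Ibarra before Lund before Novak.
Full order: Halvorsen, Andersen, Fontaine, Greco, Ibarra, Lund, Novak, Ivanova.

Halvorsen, Andersen, Fontaine, Greco, Ibarra, Lund, Novak, Ivanova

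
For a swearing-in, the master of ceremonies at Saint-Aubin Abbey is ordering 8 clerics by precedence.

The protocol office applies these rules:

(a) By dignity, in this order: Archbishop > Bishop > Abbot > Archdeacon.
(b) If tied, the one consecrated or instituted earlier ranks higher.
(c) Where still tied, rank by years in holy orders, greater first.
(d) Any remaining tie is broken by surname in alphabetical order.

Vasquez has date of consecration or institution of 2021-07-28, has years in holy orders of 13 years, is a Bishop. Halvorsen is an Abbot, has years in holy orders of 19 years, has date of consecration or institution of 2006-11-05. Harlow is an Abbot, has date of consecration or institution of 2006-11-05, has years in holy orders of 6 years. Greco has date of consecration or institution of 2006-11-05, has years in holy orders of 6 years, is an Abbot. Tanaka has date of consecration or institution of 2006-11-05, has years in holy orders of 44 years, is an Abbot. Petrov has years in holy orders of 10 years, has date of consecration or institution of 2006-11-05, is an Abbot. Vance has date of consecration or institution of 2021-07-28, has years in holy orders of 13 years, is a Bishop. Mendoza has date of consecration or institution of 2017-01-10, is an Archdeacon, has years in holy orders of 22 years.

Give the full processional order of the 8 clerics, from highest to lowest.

Vance, Vasquez, Tanaka, Halvorsen, Petrov, Greco, Harlow, Mendoza

By dignity: Vance and Vasquez (Bishop); then Tanaka, Halvorsen, Petrov, Greco and Harlow (Abbot); then Mendoza (Archdeacon).
Vance and Vasquez both have date of consecration or institution 2021-07-28, so the next rule applies.
Vance and Vasquez both have years in holy orders 13 years, so the next rule applies.
Among Vance and Vasquez, alphabetically by surname: Vance before Vasquez.
Tanaka, Halvorsen, Petrov, Greco and Harlow all have date of consecration or institution 2006-11-05, so the next rule applies.
Among Tanaka, Halvorsen, Petrov, Greco and Harlow, by years in holy orders (higher first): Tanaka (44 years) before Halvorsen (19 years) before Petrov (10 years) before Greco and Harlow (6 years).
Among Greco and Harlow, alphabetically by surname: Greco before Harlow.
Full order: Vance, Vasquez, Tanaka, Halvorsen, Petrov, Greco, Harlow, Mendoza.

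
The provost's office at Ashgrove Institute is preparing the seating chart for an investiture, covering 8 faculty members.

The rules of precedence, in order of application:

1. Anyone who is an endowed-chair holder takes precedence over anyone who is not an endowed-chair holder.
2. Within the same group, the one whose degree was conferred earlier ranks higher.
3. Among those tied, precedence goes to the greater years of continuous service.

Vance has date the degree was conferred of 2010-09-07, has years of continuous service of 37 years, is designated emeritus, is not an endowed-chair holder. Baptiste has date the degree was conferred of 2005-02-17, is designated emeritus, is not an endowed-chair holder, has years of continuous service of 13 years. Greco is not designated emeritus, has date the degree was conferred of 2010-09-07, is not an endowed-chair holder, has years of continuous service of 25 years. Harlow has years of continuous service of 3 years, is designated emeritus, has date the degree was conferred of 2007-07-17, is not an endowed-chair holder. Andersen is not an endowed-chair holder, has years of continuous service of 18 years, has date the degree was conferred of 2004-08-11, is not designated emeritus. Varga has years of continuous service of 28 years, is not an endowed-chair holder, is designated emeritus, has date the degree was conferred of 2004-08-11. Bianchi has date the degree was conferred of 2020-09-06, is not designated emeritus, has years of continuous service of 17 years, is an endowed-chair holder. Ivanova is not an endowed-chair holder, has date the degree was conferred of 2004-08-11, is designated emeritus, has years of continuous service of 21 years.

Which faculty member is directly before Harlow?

Baptiste

By the first rule: Bianchi (an endowed-chair holder); then Varga, Ivanova, Andersen, Baptiste, Harlow, Vance and Greco (each not an endowed-chair holder).
Among Varga, Ivanova, Andersen, Baptiste, Harlow, Vance and Greco, by date the degree was conferred (earlier first): Varga, Ivanova and Andersen (2004-08-11) before Baptiste (2005-02-17) before Harlow (2007-07-17) before Vance and Greco (2010-09-07).
Among Varga, Ivanova and Andersen, by years of continuous service (higher first): Varga (28 years) before Ivanova (21 years) before Andersen (18 years).
Among Vance and Greco, by years of continuous service (higher first): Vance (37 years) before Greco (25 years).
Order: Bianchi, Varga, Ivanova, Andersen, Baptiste, Harlow, Vance, Greco.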